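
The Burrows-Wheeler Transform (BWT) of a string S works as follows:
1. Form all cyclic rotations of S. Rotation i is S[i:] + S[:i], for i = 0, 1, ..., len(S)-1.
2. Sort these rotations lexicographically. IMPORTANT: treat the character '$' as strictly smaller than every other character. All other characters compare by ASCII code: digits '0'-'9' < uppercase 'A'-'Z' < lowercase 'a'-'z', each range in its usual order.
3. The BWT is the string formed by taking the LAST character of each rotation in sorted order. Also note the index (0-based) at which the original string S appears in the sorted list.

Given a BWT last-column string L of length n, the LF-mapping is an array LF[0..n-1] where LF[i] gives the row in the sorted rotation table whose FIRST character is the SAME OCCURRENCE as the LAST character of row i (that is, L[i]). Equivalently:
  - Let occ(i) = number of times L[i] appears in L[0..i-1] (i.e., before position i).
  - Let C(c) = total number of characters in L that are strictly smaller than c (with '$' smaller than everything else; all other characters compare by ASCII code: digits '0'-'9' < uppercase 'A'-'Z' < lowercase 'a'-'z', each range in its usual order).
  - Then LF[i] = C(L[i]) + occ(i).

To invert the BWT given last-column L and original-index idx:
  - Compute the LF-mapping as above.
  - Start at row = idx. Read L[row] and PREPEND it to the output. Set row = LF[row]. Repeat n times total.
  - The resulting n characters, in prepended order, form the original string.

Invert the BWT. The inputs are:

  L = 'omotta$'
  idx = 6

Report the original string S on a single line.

Answer: tomato$

Derivation:
LF mapping: 3 2 4 5 6 1 0
Walk LF starting at row 6, prepending L[row]:
  step 1: row=6, L[6]='$', prepend. Next row=LF[6]=0
  step 2: row=0, L[0]='o', prepend. Next row=LF[0]=3
  step 3: row=3, L[3]='t', prepend. Next row=LF[3]=5
  step 4: row=5, L[5]='a', prepend. Next row=LF[5]=1
  step 5: row=1, L[1]='m', prepend. Next row=LF[1]=2
  step 6: row=2, L[2]='o', prepend. Next row=LF[2]=4
  step 7: row=4, L[4]='t', prepend. Next row=LF[4]=6
Reversed output: tomato$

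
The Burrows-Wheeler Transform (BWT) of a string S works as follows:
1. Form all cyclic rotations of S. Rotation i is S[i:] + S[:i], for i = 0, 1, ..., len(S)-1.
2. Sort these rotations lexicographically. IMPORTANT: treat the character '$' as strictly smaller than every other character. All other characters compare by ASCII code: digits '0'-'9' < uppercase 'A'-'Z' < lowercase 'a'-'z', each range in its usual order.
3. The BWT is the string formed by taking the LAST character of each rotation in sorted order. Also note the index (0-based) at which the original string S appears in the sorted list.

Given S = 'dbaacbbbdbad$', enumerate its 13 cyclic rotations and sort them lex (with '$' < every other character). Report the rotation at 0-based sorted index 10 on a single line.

Answer: d$dbaacbbbdba

Derivation:
All 13 rotations (rotation i = S[i:]+S[:i]):
  rot[0] = dbaacbbbdbad$
  rot[1] = baacbbbdbad$d
  rot[2] = aacbbbdbad$db
  rot[3] = acbbbdbad$dba
  rot[4] = cbbbdbad$dbaa
  rot[5] = bbbdbad$dbaac
  rot[6] = bbdbad$dbaacb
  rot[7] = bdbad$dbaacbb
  rot[8] = dbad$dbaacbbb
  rot[9] = bad$dbaacbbbd
  rot[10] = ad$dbaacbbbdb
  rot[11] = d$dbaacbbbdba
  rot[12] = $dbaacbbbdbad
Sorted (with $ < everything):
  sorted[0] = $dbaacbbbdbad
  sorted[1] = aacbbbdbad$db
  sorted[2] = acbbbdbad$dba
  sorted[3] = ad$dbaacbbbdb
  sorted[4] = baacbbbdbad$d
  sorted[5] = bad$dbaacbbbd
  sorted[6] = bbbdbad$dbaac
  sorted[7] = bbdbad$dbaacb
  sorted[8] = bdbad$dbaacbb
  sorted[9] = cbbbdbad$dbaa
  sorted[10] = d$dbaacbbbdba
  sorted[11] = dbaacbbbdbad$
  sorted[12] = dbad$dbaacbbb
sorted[10] = d$dbaacbbbdba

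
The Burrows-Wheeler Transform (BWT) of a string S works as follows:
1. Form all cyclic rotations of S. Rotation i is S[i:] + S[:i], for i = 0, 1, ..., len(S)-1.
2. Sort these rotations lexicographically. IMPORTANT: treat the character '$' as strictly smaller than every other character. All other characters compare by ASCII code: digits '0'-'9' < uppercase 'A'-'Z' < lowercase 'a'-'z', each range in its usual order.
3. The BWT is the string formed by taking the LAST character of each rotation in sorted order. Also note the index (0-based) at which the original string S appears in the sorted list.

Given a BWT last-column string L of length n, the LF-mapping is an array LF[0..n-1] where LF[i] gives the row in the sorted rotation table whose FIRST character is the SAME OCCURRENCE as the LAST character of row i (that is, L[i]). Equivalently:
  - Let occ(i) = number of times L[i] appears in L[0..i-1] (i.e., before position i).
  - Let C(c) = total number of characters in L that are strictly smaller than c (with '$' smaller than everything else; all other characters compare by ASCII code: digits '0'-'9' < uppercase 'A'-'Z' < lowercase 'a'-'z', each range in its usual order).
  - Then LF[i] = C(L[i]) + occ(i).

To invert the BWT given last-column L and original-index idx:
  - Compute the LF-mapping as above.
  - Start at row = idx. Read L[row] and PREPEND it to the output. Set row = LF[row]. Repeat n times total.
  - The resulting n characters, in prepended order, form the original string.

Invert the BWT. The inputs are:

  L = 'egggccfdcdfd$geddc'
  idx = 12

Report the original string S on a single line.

LF mapping: 10 14 15 16 1 2 12 5 3 6 13 7 0 17 11 8 9 4
Walk LF starting at row 12, prepending L[row]:
  step 1: row=12, L[12]='$', prepend. Next row=LF[12]=0
  step 2: row=0, L[0]='e', prepend. Next row=LF[0]=10
  step 3: row=10, L[10]='f', prepend. Next row=LF[10]=13
  step 4: row=13, L[13]='g', prepend. Next row=LF[13]=17
  step 5: row=17, L[17]='c', prepend. Next row=LF[17]=4
  step 6: row=4, L[4]='c', prepend. Next row=LF[4]=1
  step 7: row=1, L[1]='g', prepend. Next row=LF[1]=14
  step 8: row=14, L[14]='e', prepend. Next row=LF[14]=11
  step 9: row=11, L[11]='d', prepend. Next row=LF[11]=7
  step 10: row=7, L[7]='d', prepend. Next row=LF[7]=5
  step 11: row=5, L[5]='c', prepend. Next row=LF[5]=2
  step 12: row=2, L[2]='g', prepend. Next row=LF[2]=15
  step 13: row=15, L[15]='d', prepend. Next row=LF[15]=8
  step 14: row=8, L[8]='c', prepend. Next row=LF[8]=3
  step 15: row=3, L[3]='g', prepend. Next row=LF[3]=16
  step 16: row=16, L[16]='d', prepend. Next row=LF[16]=9
  step 17: row=9, L[9]='d', prepend. Next row=LF[9]=6
  step 18: row=6, L[6]='f', prepend. Next row=LF[6]=12
Reversed output: fddgcdgcddegccgfe$

Answer: fddgcdgcddegccgfe$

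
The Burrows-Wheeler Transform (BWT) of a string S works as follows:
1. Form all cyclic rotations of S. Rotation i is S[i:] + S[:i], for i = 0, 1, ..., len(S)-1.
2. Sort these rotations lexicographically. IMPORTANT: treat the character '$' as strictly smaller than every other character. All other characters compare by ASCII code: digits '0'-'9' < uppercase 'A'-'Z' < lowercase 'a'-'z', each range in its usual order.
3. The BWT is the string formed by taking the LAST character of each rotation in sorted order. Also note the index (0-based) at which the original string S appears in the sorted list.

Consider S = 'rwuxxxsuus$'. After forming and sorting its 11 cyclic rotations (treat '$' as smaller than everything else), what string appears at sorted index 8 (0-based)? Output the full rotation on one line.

Answer: xsuus$rwuxx

Derivation:
All 11 rotations (rotation i = S[i:]+S[:i]):
  rot[0] = rwuxxxsuus$
  rot[1] = wuxxxsuus$r
  rot[2] = uxxxsuus$rw
  rot[3] = xxxsuus$rwu
  rot[4] = xxsuus$rwux
  rot[5] = xsuus$rwuxx
  rot[6] = suus$rwuxxx
  rot[7] = uus$rwuxxxs
  rot[8] = us$rwuxxxsu
  rot[9] = s$rwuxxxsuu
  rot[10] = $rwuxxxsuus
Sorted (with $ < everything):
  sorted[0] = $rwuxxxsuus
  sorted[1] = rwuxxxsuus$
  sorted[2] = s$rwuxxxsuu
  sorted[3] = suus$rwuxxx
  sorted[4] = us$rwuxxxsu
  sorted[5] = uus$rwuxxxs
  sorted[6] = uxxxsuus$rw
  sorted[7] = wuxxxsuus$r
  sorted[8] = xsuus$rwuxx
  sorted[9] = xxsuus$rwux
  sorted[10] = xxxsuus$rwu
sorted[8] = xsuus$rwuxx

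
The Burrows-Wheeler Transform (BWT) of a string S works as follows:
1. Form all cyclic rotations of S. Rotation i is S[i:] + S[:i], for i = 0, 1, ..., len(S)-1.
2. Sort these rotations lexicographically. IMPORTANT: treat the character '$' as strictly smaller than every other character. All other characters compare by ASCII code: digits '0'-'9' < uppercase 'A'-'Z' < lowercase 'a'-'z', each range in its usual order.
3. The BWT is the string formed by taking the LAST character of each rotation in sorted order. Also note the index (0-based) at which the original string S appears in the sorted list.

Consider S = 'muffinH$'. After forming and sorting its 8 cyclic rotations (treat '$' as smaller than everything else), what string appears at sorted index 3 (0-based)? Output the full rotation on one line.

Answer: finH$muf

Derivation:
All 8 rotations (rotation i = S[i:]+S[:i]):
  rot[0] = muffinH$
  rot[1] = uffinH$m
  rot[2] = ffinH$mu
  rot[3] = finH$muf
  rot[4] = inH$muff
  rot[5] = nH$muffi
  rot[6] = H$muffin
  rot[7] = $muffinH
Sorted (with $ < everything):
  sorted[0] = $muffinH
  sorted[1] = H$muffin
  sorted[2] = ffinH$mu
  sorted[3] = finH$muf
  sorted[4] = inH$muff
  sorted[5] = muffinH$
  sorted[6] = nH$muffi
  sorted[7] = uffinH$m
sorted[3] = finH$muf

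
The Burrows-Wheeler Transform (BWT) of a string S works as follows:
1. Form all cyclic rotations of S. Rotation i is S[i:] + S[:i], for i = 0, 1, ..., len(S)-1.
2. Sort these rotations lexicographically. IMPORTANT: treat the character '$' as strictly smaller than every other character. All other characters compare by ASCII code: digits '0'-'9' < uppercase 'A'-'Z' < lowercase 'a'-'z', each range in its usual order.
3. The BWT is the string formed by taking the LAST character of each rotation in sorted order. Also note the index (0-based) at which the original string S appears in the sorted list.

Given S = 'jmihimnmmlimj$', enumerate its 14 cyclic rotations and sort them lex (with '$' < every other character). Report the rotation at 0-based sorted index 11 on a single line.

All 14 rotations (rotation i = S[i:]+S[:i]):
  rot[0] = jmihimnmmlimj$
  rot[1] = mihimnmmlimj$j
  rot[2] = ihimnmmlimj$jm
  rot[3] = himnmmlimj$jmi
  rot[4] = imnmmlimj$jmih
  rot[5] = mnmmlimj$jmihi
  rot[6] = nmmlimj$jmihim
  rot[7] = mmlimj$jmihimn
  rot[8] = mlimj$jmihimnm
  rot[9] = limj$jmihimnmm
  rot[10] = imj$jmihimnmml
  rot[11] = mj$jmihimnmmli
  rot[12] = j$jmihimnmmlim
  rot[13] = $jmihimnmmlimj
Sorted (with $ < everything):
  sorted[0] = $jmihimnmmlimj
  sorted[1] = himnmmlimj$jmi
  sorted[2] = ihimnmmlimj$jm
  sorted[3] = imj$jmihimnmml
  sorted[4] = imnmmlimj$jmih
  sorted[5] = j$jmihimnmmlim
  sorted[6] = jmihimnmmlimj$
  sorted[7] = limj$jmihimnmm
  sorted[8] = mihimnmmlimj$j
  sorted[9] = mj$jmihimnmmli
  sorted[10] = mlimj$jmihimnm
  sorted[11] = mmlimj$jmihimn
  sorted[12] = mnmmlimj$jmihi
  sorted[13] = nmmlimj$jmihim
sorted[11] = mmlimj$jmihimn

Answer: mmlimj$jmihimn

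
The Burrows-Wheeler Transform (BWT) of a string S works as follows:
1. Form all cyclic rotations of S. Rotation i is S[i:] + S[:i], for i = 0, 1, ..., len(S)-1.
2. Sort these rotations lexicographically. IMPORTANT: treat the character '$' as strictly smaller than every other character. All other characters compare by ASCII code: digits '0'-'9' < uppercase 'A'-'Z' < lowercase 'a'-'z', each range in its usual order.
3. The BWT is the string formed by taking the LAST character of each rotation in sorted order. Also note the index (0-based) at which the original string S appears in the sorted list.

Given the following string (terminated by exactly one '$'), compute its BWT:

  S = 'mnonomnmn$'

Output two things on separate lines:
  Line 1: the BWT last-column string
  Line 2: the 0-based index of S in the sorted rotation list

Answer: nno$mmomnn
3

Derivation:
All 10 rotations (rotation i = S[i:]+S[:i]):
  rot[0] = mnonomnmn$
  rot[1] = nonomnmn$m
  rot[2] = onomnmn$mn
  rot[3] = nomnmn$mno
  rot[4] = omnmn$mnon
  rot[5] = mnmn$mnono
  rot[6] = nmn$mnonom
  rot[7] = mn$mnonomn
  rot[8] = n$mnonomnm
  rot[9] = $mnonomnmn
Sorted (with $ < everything):
  sorted[0] = $mnonomnmn  (last char: 'n')
  sorted[1] = mn$mnonomn  (last char: 'n')
  sorted[2] = mnmn$mnono  (last char: 'o')
  sorted[3] = mnonomnmn$  (last char: '$')
  sorted[4] = n$mnonomnm  (last char: 'm')
  sorted[5] = nmn$mnonom  (last char: 'm')
  sorted[6] = nomnmn$mno  (last char: 'o')
  sorted[7] = nonomnmn$m  (last char: 'm')
  sorted[8] = omnmn$mnon  (last char: 'n')
  sorted[9] = onomnmn$mn  (last char: 'n')
Last column: nno$mmomnn
Original string S is at sorted index 3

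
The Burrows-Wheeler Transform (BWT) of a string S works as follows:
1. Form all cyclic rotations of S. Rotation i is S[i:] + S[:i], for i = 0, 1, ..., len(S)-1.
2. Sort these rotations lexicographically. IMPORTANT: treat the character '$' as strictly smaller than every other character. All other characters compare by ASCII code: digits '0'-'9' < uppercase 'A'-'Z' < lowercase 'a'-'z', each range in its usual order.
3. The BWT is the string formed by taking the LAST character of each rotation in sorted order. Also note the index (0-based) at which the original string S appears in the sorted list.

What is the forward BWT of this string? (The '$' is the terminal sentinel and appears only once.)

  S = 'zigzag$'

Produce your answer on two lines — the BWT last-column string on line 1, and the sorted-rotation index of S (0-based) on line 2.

All 7 rotations (rotation i = S[i:]+S[:i]):
  rot[0] = zigzag$
  rot[1] = igzag$z
  rot[2] = gzag$zi
  rot[3] = zag$zig
  rot[4] = ag$zigz
  rot[5] = g$zigza
  rot[6] = $zigzag
Sorted (with $ < everything):
  sorted[0] = $zigzag  (last char: 'g')
  sorted[1] = ag$zigz  (last char: 'z')
  sorted[2] = g$zigza  (last char: 'a')
  sorted[3] = gzag$zi  (last char: 'i')
  sorted[4] = igzag$z  (last char: 'z')
  sorted[5] = zag$zig  (last char: 'g')
  sorted[6] = zigzag$  (last char: '$')
Last column: gzaizg$
Original string S is at sorted index 6

Answer: gzaizg$
6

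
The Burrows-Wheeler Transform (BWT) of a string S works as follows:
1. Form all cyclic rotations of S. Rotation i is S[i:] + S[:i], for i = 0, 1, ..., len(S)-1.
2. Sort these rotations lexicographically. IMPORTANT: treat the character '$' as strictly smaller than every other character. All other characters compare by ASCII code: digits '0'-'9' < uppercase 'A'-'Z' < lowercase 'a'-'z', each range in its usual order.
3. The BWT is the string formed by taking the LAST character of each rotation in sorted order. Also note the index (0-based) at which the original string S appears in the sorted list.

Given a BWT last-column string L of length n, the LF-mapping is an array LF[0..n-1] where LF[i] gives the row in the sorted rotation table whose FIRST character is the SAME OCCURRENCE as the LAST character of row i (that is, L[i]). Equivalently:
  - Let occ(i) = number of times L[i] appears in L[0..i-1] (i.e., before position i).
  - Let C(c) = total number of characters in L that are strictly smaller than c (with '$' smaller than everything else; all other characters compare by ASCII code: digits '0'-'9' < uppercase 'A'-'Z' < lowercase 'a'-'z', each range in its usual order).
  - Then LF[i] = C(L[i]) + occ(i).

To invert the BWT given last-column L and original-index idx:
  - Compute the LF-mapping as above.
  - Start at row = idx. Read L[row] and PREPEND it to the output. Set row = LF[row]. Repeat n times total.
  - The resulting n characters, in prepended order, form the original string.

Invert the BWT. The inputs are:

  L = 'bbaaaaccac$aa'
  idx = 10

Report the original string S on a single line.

LF mapping: 8 9 1 2 3 4 10 11 5 12 0 6 7
Walk LF starting at row 10, prepending L[row]:
  step 1: row=10, L[10]='$', prepend. Next row=LF[10]=0
  step 2: row=0, L[0]='b', prepend. Next row=LF[0]=8
  step 3: row=8, L[8]='a', prepend. Next row=LF[8]=5
  step 4: row=5, L[5]='a', prepend. Next row=LF[5]=4
  step 5: row=4, L[4]='a', prepend. Next row=LF[4]=3
  step 6: row=3, L[3]='a', prepend. Next row=LF[3]=2
  step 7: row=2, L[2]='a', prepend. Next row=LF[2]=1
  step 8: row=1, L[1]='b', prepend. Next row=LF[1]=9
  step 9: row=9, L[9]='c', prepend. Next row=LF[9]=12
  step 10: row=12, L[12]='a', prepend. Next row=LF[12]=7
  step 11: row=7, L[7]='c', prepend. Next row=LF[7]=11
  step 12: row=11, L[11]='a', prepend. Next row=LF[11]=6
  step 13: row=6, L[6]='c', prepend. Next row=LF[6]=10
Reversed output: cacacbaaaaab$

Answer: cacacbaaaaab$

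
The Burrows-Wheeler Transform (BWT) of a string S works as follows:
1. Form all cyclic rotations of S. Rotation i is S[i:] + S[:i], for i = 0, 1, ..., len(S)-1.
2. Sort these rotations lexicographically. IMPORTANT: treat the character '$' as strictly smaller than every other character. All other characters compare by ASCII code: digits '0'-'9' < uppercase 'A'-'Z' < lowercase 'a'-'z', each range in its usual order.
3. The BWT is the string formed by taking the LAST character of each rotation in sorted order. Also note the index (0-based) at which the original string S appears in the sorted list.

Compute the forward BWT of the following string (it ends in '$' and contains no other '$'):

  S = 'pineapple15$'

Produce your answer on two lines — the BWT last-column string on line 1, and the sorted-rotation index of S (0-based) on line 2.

All 12 rotations (rotation i = S[i:]+S[:i]):
  rot[0] = pineapple15$
  rot[1] = ineapple15$p
  rot[2] = neapple15$pi
  rot[3] = eapple15$pin
  rot[4] = apple15$pine
  rot[5] = pple15$pinea
  rot[6] = ple15$pineap
  rot[7] = le15$pineapp
  rot[8] = e15$pineappl
  rot[9] = 15$pineapple
  rot[10] = 5$pineapple1
  rot[11] = $pineapple15
Sorted (with $ < everything):
  sorted[0] = $pineapple15  (last char: '5')
  sorted[1] = 15$pineapple  (last char: 'e')
  sorted[2] = 5$pineapple1  (last char: '1')
  sorted[3] = apple15$pine  (last char: 'e')
  sorted[4] = e15$pineappl  (last char: 'l')
  sorted[5] = eapple15$pin  (last char: 'n')
  sorted[6] = ineapple15$p  (last char: 'p')
  sorted[7] = le15$pineapp  (last char: 'p')
  sorted[8] = neapple15$pi  (last char: 'i')
  sorted[9] = pineapple15$  (last char: '$')
  sorted[10] = ple15$pineap  (last char: 'p')
  sorted[11] = pple15$pinea  (last char: 'a')
Last column: 5e1elnppi$pa
Original string S is at sorted index 9

Answer: 5e1elnppi$pa
9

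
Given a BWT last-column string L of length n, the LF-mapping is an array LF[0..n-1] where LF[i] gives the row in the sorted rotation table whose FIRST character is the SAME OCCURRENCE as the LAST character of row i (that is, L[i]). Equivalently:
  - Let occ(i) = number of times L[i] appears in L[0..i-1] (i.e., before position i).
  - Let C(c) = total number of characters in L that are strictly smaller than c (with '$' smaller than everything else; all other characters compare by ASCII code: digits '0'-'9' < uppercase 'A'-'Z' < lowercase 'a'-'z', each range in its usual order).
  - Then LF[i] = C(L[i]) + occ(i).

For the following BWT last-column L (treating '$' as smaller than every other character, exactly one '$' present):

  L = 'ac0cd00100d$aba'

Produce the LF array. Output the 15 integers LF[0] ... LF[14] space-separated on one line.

Char counts: '$':1, '0':5, '1':1, 'a':3, 'b':1, 'c':2, 'd':2
C (first-col start): C('$')=0, C('0')=1, C('1')=6, C('a')=7, C('b')=10, C('c')=11, C('d')=13
L[0]='a': occ=0, LF[0]=C('a')+0=7+0=7
L[1]='c': occ=0, LF[1]=C('c')+0=11+0=11
L[2]='0': occ=0, LF[2]=C('0')+0=1+0=1
L[3]='c': occ=1, LF[3]=C('c')+1=11+1=12
L[4]='d': occ=0, LF[4]=C('d')+0=13+0=13
L[5]='0': occ=1, LF[5]=C('0')+1=1+1=2
L[6]='0': occ=2, LF[6]=C('0')+2=1+2=3
L[7]='1': occ=0, LF[7]=C('1')+0=6+0=6
L[8]='0': occ=3, LF[8]=C('0')+3=1+3=4
L[9]='0': occ=4, LF[9]=C('0')+4=1+4=5
L[10]='d': occ=1, LF[10]=C('d')+1=13+1=14
L[11]='$': occ=0, LF[11]=C('$')+0=0+0=0
L[12]='a': occ=1, LF[12]=C('a')+1=7+1=8
L[13]='b': occ=0, LF[13]=C('b')+0=10+0=10
L[14]='a': occ=2, LF[14]=C('a')+2=7+2=9

Answer: 7 11 1 12 13 2 3 6 4 5 14 0 8 10 9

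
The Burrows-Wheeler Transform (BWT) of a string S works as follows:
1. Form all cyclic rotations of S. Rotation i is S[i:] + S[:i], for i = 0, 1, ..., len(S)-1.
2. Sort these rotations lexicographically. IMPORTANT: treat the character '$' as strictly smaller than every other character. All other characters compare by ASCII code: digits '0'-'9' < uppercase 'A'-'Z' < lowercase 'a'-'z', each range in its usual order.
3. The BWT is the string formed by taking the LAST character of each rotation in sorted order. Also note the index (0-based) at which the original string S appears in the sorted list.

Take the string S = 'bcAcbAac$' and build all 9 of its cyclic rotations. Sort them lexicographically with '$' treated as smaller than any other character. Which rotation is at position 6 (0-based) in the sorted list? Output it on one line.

All 9 rotations (rotation i = S[i:]+S[:i]):
  rot[0] = bcAcbAac$
  rot[1] = cAcbAac$b
  rot[2] = AcbAac$bc
  rot[3] = cbAac$bcA
  rot[4] = bAac$bcAc
  rot[5] = Aac$bcAcb
  rot[6] = ac$bcAcbA
  rot[7] = c$bcAcbAa
  rot[8] = $bcAcbAac
Sorted (with $ < everything):
  sorted[0] = $bcAcbAac
  sorted[1] = Aac$bcAcb
  sorted[2] = AcbAac$bc
  sorted[3] = ac$bcAcbA
  sorted[4] = bAac$bcAc
  sorted[5] = bcAcbAac$
  sorted[6] = c$bcAcbAa
  sorted[7] = cAcbAac$b
  sorted[8] = cbAac$bcA
sorted[6] = c$bcAcbAa

Answer: c$bcAcbAa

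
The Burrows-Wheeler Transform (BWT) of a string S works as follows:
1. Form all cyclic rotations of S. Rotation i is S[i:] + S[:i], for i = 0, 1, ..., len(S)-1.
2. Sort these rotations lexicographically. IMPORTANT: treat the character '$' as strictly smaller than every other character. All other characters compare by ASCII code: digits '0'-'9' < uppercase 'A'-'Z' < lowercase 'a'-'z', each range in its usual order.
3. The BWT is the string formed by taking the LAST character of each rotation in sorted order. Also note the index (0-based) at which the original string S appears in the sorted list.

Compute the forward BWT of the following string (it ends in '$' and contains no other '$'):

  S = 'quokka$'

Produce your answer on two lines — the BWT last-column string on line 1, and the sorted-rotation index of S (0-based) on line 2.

Answer: akkou$q
5

Derivation:
All 7 rotations (rotation i = S[i:]+S[:i]):
  rot[0] = quokka$
  rot[1] = uokka$q
  rot[2] = okka$qu
  rot[3] = kka$quo
  rot[4] = ka$quok
  rot[5] = a$quokk
  rot[6] = $quokka
Sorted (with $ < everything):
  sorted[0] = $quokka  (last char: 'a')
  sorted[1] = a$quokk  (last char: 'k')
  sorted[2] = ka$quok  (last char: 'k')
  sorted[3] = kka$quo  (last char: 'o')
  sorted[4] = okka$qu  (last char: 'u')
  sorted[5] = quokka$  (last char: '$')
  sorted[6] = uokka$q  (last char: 'q')
Last column: akkou$q
Original string S is at sorted index 5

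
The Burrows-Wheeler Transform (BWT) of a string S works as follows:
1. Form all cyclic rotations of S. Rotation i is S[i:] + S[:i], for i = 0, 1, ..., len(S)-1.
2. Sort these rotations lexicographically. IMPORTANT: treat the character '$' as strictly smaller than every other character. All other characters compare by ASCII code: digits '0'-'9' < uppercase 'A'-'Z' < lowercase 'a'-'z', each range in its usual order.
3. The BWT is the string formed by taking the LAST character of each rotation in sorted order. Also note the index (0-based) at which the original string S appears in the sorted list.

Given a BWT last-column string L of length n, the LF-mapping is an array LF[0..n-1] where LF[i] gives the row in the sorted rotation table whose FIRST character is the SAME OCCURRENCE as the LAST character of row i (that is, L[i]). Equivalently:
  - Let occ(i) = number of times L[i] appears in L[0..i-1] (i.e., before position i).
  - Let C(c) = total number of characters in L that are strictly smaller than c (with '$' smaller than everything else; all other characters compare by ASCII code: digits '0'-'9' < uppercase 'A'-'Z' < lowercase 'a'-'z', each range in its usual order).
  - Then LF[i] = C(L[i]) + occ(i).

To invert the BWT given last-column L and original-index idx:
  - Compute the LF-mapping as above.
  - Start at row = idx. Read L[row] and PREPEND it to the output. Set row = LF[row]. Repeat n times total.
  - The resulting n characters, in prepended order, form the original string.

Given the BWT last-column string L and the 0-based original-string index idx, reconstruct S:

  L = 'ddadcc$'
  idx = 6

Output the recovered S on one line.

LF mapping: 4 5 1 6 2 3 0
Walk LF starting at row 6, prepending L[row]:
  step 1: row=6, L[6]='$', prepend. Next row=LF[6]=0
  step 2: row=0, L[0]='d', prepend. Next row=LF[0]=4
  step 3: row=4, L[4]='c', prepend. Next row=LF[4]=2
  step 4: row=2, L[2]='a', prepend. Next row=LF[2]=1
  step 5: row=1, L[1]='d', prepend. Next row=LF[1]=5
  step 6: row=5, L[5]='c', prepend. Next row=LF[5]=3
  step 7: row=3, L[3]='d', prepend. Next row=LF[3]=6
Reversed output: dcdacd$

Answer: dcdacd$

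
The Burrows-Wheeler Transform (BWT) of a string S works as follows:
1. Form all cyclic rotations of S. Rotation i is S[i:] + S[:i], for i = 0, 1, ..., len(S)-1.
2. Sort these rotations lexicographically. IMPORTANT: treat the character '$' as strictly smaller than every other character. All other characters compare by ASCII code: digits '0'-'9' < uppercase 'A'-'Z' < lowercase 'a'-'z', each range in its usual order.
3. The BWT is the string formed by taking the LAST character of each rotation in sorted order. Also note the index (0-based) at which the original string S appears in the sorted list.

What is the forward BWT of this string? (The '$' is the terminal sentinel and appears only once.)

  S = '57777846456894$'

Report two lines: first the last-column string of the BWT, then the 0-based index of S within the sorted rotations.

Answer: 49684$455777768
5

Derivation:
All 15 rotations (rotation i = S[i:]+S[:i]):
  rot[0] = 57777846456894$
  rot[1] = 7777846456894$5
  rot[2] = 777846456894$57
  rot[3] = 77846456894$577
  rot[4] = 7846456894$5777
  rot[5] = 846456894$57777
  rot[6] = 46456894$577778
  rot[7] = 6456894$5777784
  rot[8] = 456894$57777846
  rot[9] = 56894$577778464
  rot[10] = 6894$5777784645
  rot[11] = 894$57777846456
  rot[12] = 94$577778464568
  rot[13] = 4$5777784645689
  rot[14] = $57777846456894
Sorted (with $ < everything):
  sorted[0] = $57777846456894  (last char: '4')
  sorted[1] = 4$5777784645689  (last char: '9')
  sorted[2] = 456894$57777846  (last char: '6')
  sorted[3] = 46456894$577778  (last char: '8')
  sorted[4] = 56894$577778464  (last char: '4')
  sorted[5] = 57777846456894$  (last char: '$')
  sorted[6] = 6456894$5777784  (last char: '4')
  sorted[7] = 6894$5777784645  (last char: '5')
  sorted[8] = 7777846456894$5  (last char: '5')
  sorted[9] = 777846456894$57  (last char: '7')
  sorted[10] = 77846456894$577  (last char: '7')
  sorted[11] = 7846456894$5777  (last char: '7')
  sorted[12] = 846456894$57777  (last char: '7')
  sorted[13] = 894$57777846456  (last char: '6')
  sorted[14] = 94$577778464568  (last char: '8')
Last column: 49684$455777768
Original string S is at sorted index 5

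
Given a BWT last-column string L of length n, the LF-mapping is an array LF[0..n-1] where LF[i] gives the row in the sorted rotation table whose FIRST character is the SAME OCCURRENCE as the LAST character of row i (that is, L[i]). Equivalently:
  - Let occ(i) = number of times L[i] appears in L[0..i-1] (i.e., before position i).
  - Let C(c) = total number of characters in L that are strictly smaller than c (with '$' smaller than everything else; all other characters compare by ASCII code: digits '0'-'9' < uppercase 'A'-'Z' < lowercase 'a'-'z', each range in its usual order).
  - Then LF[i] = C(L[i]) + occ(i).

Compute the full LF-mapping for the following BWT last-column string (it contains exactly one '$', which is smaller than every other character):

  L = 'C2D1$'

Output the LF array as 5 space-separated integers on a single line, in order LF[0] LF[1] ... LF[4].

Answer: 3 2 4 1 0

Derivation:
Char counts: '$':1, '1':1, '2':1, 'C':1, 'D':1
C (first-col start): C('$')=0, C('1')=1, C('2')=2, C('C')=3, C('D')=4
L[0]='C': occ=0, LF[0]=C('C')+0=3+0=3
L[1]='2': occ=0, LF[1]=C('2')+0=2+0=2
L[2]='D': occ=0, LF[2]=C('D')+0=4+0=4
L[3]='1': occ=0, LF[3]=C('1')+0=1+0=1
L[4]='$': occ=0, LF[4]=C('$')+0=0+0=0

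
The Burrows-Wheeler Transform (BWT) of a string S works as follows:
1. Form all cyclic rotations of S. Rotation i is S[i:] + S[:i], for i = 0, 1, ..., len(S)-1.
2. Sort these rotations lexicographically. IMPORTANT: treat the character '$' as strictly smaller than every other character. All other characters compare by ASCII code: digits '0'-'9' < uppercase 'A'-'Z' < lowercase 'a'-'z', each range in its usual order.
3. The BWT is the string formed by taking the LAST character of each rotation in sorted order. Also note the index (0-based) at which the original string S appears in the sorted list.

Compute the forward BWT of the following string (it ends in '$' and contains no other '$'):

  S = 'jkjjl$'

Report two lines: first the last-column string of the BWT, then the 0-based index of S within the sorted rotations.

All 6 rotations (rotation i = S[i:]+S[:i]):
  rot[0] = jkjjl$
  rot[1] = kjjl$j
  rot[2] = jjl$jk
  rot[3] = jl$jkj
  rot[4] = l$jkjj
  rot[5] = $jkjjl
Sorted (with $ < everything):
  sorted[0] = $jkjjl  (last char: 'l')
  sorted[1] = jjl$jk  (last char: 'k')
  sorted[2] = jkjjl$  (last char: '$')
  sorted[3] = jl$jkj  (last char: 'j')
  sorted[4] = kjjl$j  (last char: 'j')
  sorted[5] = l$jkjj  (last char: 'j')
Last column: lk$jjj
Original string S is at sorted index 2

Answer: lk$jjj
2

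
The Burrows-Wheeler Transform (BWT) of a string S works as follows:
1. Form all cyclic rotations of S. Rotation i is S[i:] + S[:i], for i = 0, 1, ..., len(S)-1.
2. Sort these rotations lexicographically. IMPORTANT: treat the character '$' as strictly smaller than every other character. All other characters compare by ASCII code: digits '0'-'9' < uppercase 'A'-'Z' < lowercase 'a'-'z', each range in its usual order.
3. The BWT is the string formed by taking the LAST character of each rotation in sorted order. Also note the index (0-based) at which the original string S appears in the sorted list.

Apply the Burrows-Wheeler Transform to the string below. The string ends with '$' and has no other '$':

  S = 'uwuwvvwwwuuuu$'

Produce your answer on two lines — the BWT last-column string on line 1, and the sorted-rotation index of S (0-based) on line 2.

Answer: uuuuw$wwvwuuwv
5

Derivation:
All 14 rotations (rotation i = S[i:]+S[:i]):
  rot[0] = uwuwvvwwwuuuu$
  rot[1] = wuwvvwwwuuuu$u
  rot[2] = uwvvwwwuuuu$uw
  rot[3] = wvvwwwuuuu$uwu
  rot[4] = vvwwwuuuu$uwuw
  rot[5] = vwwwuuuu$uwuwv
  rot[6] = wwwuuuu$uwuwvv
  rot[7] = wwuuuu$uwuwvvw
  rot[8] = wuuuu$uwuwvvww
  rot[9] = uuuu$uwuwvvwww
  rot[10] = uuu$uwuwvvwwwu
  rot[11] = uu$uwuwvvwwwuu
  rot[12] = u$uwuwvvwwwuuu
  rot[13] = $uwuwvvwwwuuuu
Sorted (with $ < everything):
  sorted[0] = $uwuwvvwwwuuuu  (last char: 'u')
  sorted[1] = u$uwuwvvwwwuuu  (last char: 'u')
  sorted[2] = uu$uwuwvvwwwuu  (last char: 'u')
  sorted[3] = uuu$uwuwvvwwwu  (last char: 'u')
  sorted[4] = uuuu$uwuwvvwww  (last char: 'w')
  sorted[5] = uwuwvvwwwuuuu$  (last char: '$')
  sorted[6] = uwvvwwwuuuu$uw  (last char: 'w')
  sorted[7] = vvwwwuuuu$uwuw  (last char: 'w')
  sorted[8] = vwwwuuuu$uwuwv  (last char: 'v')
  sorted[9] = wuuuu$uwuwvvww  (last char: 'w')
  sorted[10] = wuwvvwwwuuuu$u  (last char: 'u')
  sorted[11] = wvvwwwuuuu$uwu  (last char: 'u')
  sorted[12] = wwuuuu$uwuwvvw  (last char: 'w')
  sorted[13] = wwwuuuu$uwuwvv  (last char: 'v')
Last column: uuuuw$wwvwuuwv
Original string S is at sorted index 5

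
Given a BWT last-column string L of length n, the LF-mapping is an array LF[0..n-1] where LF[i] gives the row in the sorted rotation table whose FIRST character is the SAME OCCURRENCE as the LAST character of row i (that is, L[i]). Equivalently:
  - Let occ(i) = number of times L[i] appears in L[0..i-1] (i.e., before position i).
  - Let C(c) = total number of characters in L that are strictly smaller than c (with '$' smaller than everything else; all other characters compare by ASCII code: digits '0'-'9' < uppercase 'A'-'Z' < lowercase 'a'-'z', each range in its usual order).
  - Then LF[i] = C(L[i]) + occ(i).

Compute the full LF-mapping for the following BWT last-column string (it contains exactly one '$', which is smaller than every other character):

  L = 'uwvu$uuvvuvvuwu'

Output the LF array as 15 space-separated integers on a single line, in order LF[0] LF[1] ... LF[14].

Answer: 1 13 8 2 0 3 4 9 10 5 11 12 6 14 7

Derivation:
Char counts: '$':1, 'u':7, 'v':5, 'w':2
C (first-col start): C('$')=0, C('u')=1, C('v')=8, C('w')=13
L[0]='u': occ=0, LF[0]=C('u')+0=1+0=1
L[1]='w': occ=0, LF[1]=C('w')+0=13+0=13
L[2]='v': occ=0, LF[2]=C('v')+0=8+0=8
L[3]='u': occ=1, LF[3]=C('u')+1=1+1=2
L[4]='$': occ=0, LF[4]=C('$')+0=0+0=0
L[5]='u': occ=2, LF[5]=C('u')+2=1+2=3
L[6]='u': occ=3, LF[6]=C('u')+3=1+3=4
L[7]='v': occ=1, LF[7]=C('v')+1=8+1=9
L[8]='v': occ=2, LF[8]=C('v')+2=8+2=10
L[9]='u': occ=4, LF[9]=C('u')+4=1+4=5
L[10]='v': occ=3, LF[10]=C('v')+3=8+3=11
L[11]='v': occ=4, LF[11]=C('v')+4=8+4=12
L[12]='u': occ=5, LF[12]=C('u')+5=1+5=6
L[13]='w': occ=1, LF[13]=C('w')+1=13+1=14
L[14]='u': occ=6, LF[14]=C('u')+6=1+6=7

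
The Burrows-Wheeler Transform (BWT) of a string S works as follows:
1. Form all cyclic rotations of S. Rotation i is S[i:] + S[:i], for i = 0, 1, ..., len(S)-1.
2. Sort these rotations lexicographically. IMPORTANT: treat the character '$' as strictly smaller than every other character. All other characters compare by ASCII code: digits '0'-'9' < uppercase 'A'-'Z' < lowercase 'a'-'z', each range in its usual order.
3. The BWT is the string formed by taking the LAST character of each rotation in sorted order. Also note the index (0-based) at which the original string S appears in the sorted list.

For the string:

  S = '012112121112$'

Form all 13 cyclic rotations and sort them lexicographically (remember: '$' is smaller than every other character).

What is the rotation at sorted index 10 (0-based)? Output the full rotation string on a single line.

Answer: 21112$0121121

Derivation:
All 13 rotations (rotation i = S[i:]+S[:i]):
  rot[0] = 012112121112$
  rot[1] = 12112121112$0
  rot[2] = 2112121112$01
  rot[3] = 112121112$012
  rot[4] = 12121112$0121
  rot[5] = 2121112$01211
  rot[6] = 121112$012112
  rot[7] = 21112$0121121
  rot[8] = 1112$01211212
  rot[9] = 112$012112121
  rot[10] = 12$0121121211
  rot[11] = 2$01211212111
  rot[12] = $012112121112
Sorted (with $ < everything):
  sorted[0] = $012112121112
  sorted[1] = 012112121112$
  sorted[2] = 1112$01211212
  sorted[3] = 112$012112121
  sorted[4] = 112121112$012
  sorted[5] = 12$0121121211
  sorted[6] = 121112$012112
  sorted[7] = 12112121112$0
  sorted[8] = 12121112$0121
  sorted[9] = 2$01211212111
  sorted[10] = 21112$0121121
  sorted[11] = 2112121112$01
  sorted[12] = 2121112$01211
sorted[10] = 21112$0121121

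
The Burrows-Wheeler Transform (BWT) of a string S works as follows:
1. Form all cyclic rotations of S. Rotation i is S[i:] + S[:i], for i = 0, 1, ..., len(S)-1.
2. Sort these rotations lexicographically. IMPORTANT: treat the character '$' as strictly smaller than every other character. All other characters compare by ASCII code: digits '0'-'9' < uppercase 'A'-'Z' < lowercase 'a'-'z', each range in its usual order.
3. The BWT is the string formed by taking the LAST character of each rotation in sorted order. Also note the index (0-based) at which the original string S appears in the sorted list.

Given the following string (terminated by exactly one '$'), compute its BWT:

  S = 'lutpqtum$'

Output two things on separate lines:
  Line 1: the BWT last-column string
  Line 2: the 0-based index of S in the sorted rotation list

Answer: m$utpuqtl
1

Derivation:
All 9 rotations (rotation i = S[i:]+S[:i]):
  rot[0] = lutpqtum$
  rot[1] = utpqtum$l
  rot[2] = tpqtum$lu
  rot[3] = pqtum$lut
  rot[4] = qtum$lutp
  rot[5] = tum$lutpq
  rot[6] = um$lutpqt
  rot[7] = m$lutpqtu
  rot[8] = $lutpqtum
Sorted (with $ < everything):
  sorted[0] = $lutpqtum  (last char: 'm')
  sorted[1] = lutpqtum$  (last char: '$')
  sorted[2] = m$lutpqtu  (last char: 'u')
  sorted[3] = pqtum$lut  (last char: 't')
  sorted[4] = qtum$lutp  (last char: 'p')
  sorted[5] = tpqtum$lu  (last char: 'u')
  sorted[6] = tum$lutpq  (last char: 'q')
  sorted[7] = um$lutpqt  (last char: 't')
  sorted[8] = utpqtum$l  (last char: 'l')
Last column: m$utpuqtl
Original string S is at sorted index 1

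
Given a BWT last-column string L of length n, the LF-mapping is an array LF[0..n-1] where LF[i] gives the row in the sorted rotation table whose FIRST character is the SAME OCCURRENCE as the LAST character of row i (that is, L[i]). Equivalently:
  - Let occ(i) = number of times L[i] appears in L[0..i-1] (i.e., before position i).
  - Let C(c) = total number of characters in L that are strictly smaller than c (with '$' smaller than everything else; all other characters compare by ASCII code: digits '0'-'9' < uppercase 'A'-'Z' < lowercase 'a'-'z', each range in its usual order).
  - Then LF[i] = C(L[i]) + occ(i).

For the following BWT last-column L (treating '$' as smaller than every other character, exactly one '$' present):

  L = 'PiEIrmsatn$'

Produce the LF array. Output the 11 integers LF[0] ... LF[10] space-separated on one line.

Char counts: '$':1, 'E':1, 'I':1, 'P':1, 'a':1, 'i':1, 'm':1, 'n':1, 'r':1, 's':1, 't':1
C (first-col start): C('$')=0, C('E')=1, C('I')=2, C('P')=3, C('a')=4, C('i')=5, C('m')=6, C('n')=7, C('r')=8, C('s')=9, C('t')=10
L[0]='P': occ=0, LF[0]=C('P')+0=3+0=3
L[1]='i': occ=0, LF[1]=C('i')+0=5+0=5
L[2]='E': occ=0, LF[2]=C('E')+0=1+0=1
L[3]='I': occ=0, LF[3]=C('I')+0=2+0=2
L[4]='r': occ=0, LF[4]=C('r')+0=8+0=8
L[5]='m': occ=0, LF[5]=C('m')+0=6+0=6
L[6]='s': occ=0, LF[6]=C('s')+0=9+0=9
L[7]='a': occ=0, LF[7]=C('a')+0=4+0=4
L[8]='t': occ=0, LF[8]=C('t')+0=10+0=10
L[9]='n': occ=0, LF[9]=C('n')+0=7+0=7
L[10]='$': occ=0, LF[10]=C('$')+0=0+0=0

Answer: 3 5 1 2 8 6 9 4 10 7 0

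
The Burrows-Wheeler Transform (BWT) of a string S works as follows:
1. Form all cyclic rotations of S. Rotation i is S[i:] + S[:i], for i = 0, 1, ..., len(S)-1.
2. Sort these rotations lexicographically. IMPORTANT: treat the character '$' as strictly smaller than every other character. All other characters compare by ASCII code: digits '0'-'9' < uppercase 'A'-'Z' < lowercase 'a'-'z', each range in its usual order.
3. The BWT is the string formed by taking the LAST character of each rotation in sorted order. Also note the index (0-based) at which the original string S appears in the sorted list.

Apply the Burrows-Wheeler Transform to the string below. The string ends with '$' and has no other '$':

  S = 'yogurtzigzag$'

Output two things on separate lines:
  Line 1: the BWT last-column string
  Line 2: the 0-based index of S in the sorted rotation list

Answer: gzaoizyurg$gt
10

Derivation:
All 13 rotations (rotation i = S[i:]+S[:i]):
  rot[0] = yogurtzigzag$
  rot[1] = ogurtzigzag$y
  rot[2] = gurtzigzag$yo
  rot[3] = urtzigzag$yog
  rot[4] = rtzigzag$yogu
  rot[5] = tzigzag$yogur
  rot[6] = zigzag$yogurt
  rot[7] = igzag$yogurtz
  rot[8] = gzag$yogurtzi
  rot[9] = zag$yogurtzig
  rot[10] = ag$yogurtzigz
  rot[11] = g$yogurtzigza
  rot[12] = $yogurtzigzag
Sorted (with $ < everything):
  sorted[0] = $yogurtzigzag  (last char: 'g')
  sorted[1] = ag$yogurtzigz  (last char: 'z')
  sorted[2] = g$yogurtzigza  (last char: 'a')
  sorted[3] = gurtzigzag$yo  (last char: 'o')
  sorted[4] = gzag$yogurtzi  (last char: 'i')
  sorted[5] = igzag$yogurtz  (last char: 'z')
  sorted[6] = ogurtzigzag$y  (last char: 'y')
  sorted[7] = rtzigzag$yogu  (last char: 'u')
  sorted[8] = tzigzag$yogur  (last char: 'r')
  sorted[9] = urtzigzag$yog  (last char: 'g')
  sorted[10] = yogurtzigzag$  (last char: '$')
  sorted[11] = zag$yogurtzig  (last char: 'g')
  sorted[12] = zigzag$yogurt  (last char: 't')
Last column: gzaoizyurg$gt
Original string S is at sorted index 10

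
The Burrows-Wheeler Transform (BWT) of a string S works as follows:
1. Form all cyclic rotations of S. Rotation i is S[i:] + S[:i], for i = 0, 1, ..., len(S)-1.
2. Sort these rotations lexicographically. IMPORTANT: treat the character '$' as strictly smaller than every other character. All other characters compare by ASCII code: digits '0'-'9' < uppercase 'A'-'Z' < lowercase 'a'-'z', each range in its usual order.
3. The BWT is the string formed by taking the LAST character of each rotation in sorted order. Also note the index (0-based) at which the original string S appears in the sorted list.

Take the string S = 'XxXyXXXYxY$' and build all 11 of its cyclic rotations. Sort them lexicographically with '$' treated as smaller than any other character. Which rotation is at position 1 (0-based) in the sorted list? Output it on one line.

Answer: XXXYxY$XxXy

Derivation:
All 11 rotations (rotation i = S[i:]+S[:i]):
  rot[0] = XxXyXXXYxY$
  rot[1] = xXyXXXYxY$X
  rot[2] = XyXXXYxY$Xx
  rot[3] = yXXXYxY$XxX
  rot[4] = XXXYxY$XxXy
  rot[5] = XXYxY$XxXyX
  rot[6] = XYxY$XxXyXX
  rot[7] = YxY$XxXyXXX
  rot[8] = xY$XxXyXXXY
  rot[9] = Y$XxXyXXXYx
  rot[10] = $XxXyXXXYxY
Sorted (with $ < everything):
  sorted[0] = $XxXyXXXYxY
  sorted[1] = XXXYxY$XxXy
  sorted[2] = XXYxY$XxXyX
  sorted[3] = XYxY$XxXyXX
  sorted[4] = XxXyXXXYxY$
  sorted[5] = XyXXXYxY$Xx
  sorted[6] = Y$XxXyXXXYx
  sorted[7] = YxY$XxXyXXX
  sorted[8] = xXyXXXYxY$X
  sorted[9] = xY$XxXyXXXY
  sorted[10] = yXXXYxY$XxX
sorted[1] = XXXYxY$XxXy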